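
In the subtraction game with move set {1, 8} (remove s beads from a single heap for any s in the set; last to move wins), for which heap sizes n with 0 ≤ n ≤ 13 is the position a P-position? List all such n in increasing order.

0, 2, 4, 6, 9, 11, 13

Grundy values for subtraction set {1, 8}:
g(0) = mex{} = 0
g(1) = mex{0} = 1
g(2) = mex{1} = 0
g(3) = mex{0} = 1
g(4) = mex{1} = 0
g(5) = mex{0} = 1
g(6) = mex{1} = 0
g(7) = mex{0} = 1
g(8) = mex{0,1} = 2
g(9) = mex{1,2} = 0
g(10) = mex{0} = 1
g(11) = mex{1} = 0
g(12) = mex{0} = 1
g(13) = mex{1} = 0
The P-positions (g = 0) in 0..13 are 0, 2, 4, 6, 9, 11, 13.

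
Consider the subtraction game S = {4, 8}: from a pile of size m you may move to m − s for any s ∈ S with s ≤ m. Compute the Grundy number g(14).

0

Build the Grundy sequence with g(k) = mex{g(k−s) : s ∈ {4, 8}, s ≤ k}:
g(0) = mex{} = 0
g(1) = mex{} = 0
g(2) = mex{} = 0
g(3) = mex{} = 0
g(4) = mex{0} = 1
g(5) = mex{0} = 1
g(6) = mex{0} = 1
g(7) = mex{0} = 1
g(8) = mex{0,1} = 2
g(9) = mex{0,1} = 2
g(10) = mex{0,1} = 2
g(11) = mex{0,1} = 2
g(12) = mex{1,2} = 0
g(13) = mex{1,2} = 0
g(14) = mex{1,2} = 0
So g(14) = 0.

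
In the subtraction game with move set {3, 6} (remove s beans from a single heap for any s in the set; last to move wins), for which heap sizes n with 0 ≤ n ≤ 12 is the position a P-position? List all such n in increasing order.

0, 1, 2, 9, 10, 11

Build the Grundy sequence with g(k) = mex{g(k−s) : s ∈ {3, 6}, s ≤ k}:
k:     0  1  2  3  4  5  6  7  8  9 10 11 12
g(k):  0  0  0  1  1  1  2  2  2  0  0  0  1
The P-positions (g = 0) in 0..12 are 0, 1, 2, 9, 10, 11.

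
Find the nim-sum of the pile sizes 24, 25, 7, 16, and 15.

25

Nim-sum: 24 XOR 25 XOR 7 XOR 16 XOR 15 = 25.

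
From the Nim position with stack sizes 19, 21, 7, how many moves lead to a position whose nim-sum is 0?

3

Compute the nim-sum pairwise:
19 XOR 21 = 6
6 XOR 7 = 1
The overall nim-sum is X = 1. A stack of size p has a winning move iff p XOR X < p (reduce it to p XOR X).
  19: 19 XOR 1 = 18 < 19 — winning move (to 18).
  21: 21 XOR 1 = 20 < 21 — winning move (to 20).
  7: 7 XOR 1 = 6 < 7 — winning move (to 6).
That gives 3 winning moves.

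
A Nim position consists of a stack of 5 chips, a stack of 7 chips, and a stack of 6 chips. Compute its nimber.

Nim-sum: 5 ⊕ 7 ⊕ 6 = 4.

4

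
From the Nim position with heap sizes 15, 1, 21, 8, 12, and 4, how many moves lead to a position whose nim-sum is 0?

1

Nim-sum: 15 XOR 1 XOR 21 XOR 8 XOR 12 XOR 4 = 27.
The overall nim-sum is X = 27. A heap of size p has a winning move iff p XOR X < p (reduce it to p XOR X).
  15: 15 XOR 27 = 20 ≥ 15 — no move.
  1: 1 XOR 27 = 26 ≥ 1 — no move.
  21: 21 XOR 27 = 14 < 21 — winning move (to 14).
  8: 8 XOR 27 = 19 ≥ 8 — no move.
  12: 12 XOR 27 = 23 ≥ 12 — no move.
  4: 4 XOR 27 = 31 ≥ 4 — no move.
That gives 1 winning move.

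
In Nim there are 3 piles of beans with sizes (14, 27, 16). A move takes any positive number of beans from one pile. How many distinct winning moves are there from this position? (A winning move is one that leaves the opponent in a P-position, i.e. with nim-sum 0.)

1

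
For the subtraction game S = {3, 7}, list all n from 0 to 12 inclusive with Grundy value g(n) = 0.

0, 1, 2, 6, 10, 11, 12

Compute g(0), g(1), … for moves {3, 7}:
k:     0  1  2  3  4  5  6  7  8  9 10 11 12
g(k):  0  0  0  1  1  1  0  2  2  1  0  0  0
The P-positions (g = 0) in 0..12 are 0, 1, 2, 6, 10, 11, 12.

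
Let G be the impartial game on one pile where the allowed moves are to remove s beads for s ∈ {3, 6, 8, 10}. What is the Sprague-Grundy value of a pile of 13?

Compute g(0), g(1), … for moves {3, 6, 8, 10}:
k:     0  1  2  3  4  5  6  7  8  9 10 11 12 13
g(k):  0  0  0  1  1  1  2  2  2  3  3  3  4  0
So g(13) = 0.

0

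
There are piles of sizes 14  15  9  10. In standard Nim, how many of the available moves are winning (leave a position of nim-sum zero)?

Nim-sum: 14 ^ 15 ^ 9 ^ 10 = 2.
The overall nim-sum is X = 2. A pile of size p has a winning move iff p XOR X < p (reduce it to p XOR X).
  14: 14 XOR 2 = 12 < 14 — winning move (to 12).
  15: 15 XOR 2 = 13 < 15 — winning move (to 13).
  9: 9 XOR 2 = 11 ≥ 9 — no move.
  10: 10 XOR 2 = 8 < 10 — winning move (to 8).
That gives 3 winning moves.

3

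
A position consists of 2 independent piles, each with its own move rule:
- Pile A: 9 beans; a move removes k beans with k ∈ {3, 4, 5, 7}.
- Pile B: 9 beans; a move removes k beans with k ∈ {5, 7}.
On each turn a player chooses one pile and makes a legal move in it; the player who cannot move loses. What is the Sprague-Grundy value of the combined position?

2

Build the Grundy sequence for pile A with g(k) = mex{g(k−s) : s ∈ {3, 4, 5, 7}, s ≤ k}:
g(0) = mex{} = 0
g(1) = mex{} = 0
g(2) = mex{} = 0
g(3) = mex{0} = 1
g(4) = mex{0} = 1
g(5) = mex{0} = 1
g(6) = mex{0,1} = 2
g(7) = mex{0,1} = 2
g(8) = mex{0,1} = 2
g(9) = mex{0,1,2} = 3
So g(9) = 3.
Build the Grundy sequence for pile B with g(k) = mex{g(k−s) : s ∈ {5, 7}, s ≤ k}:
g(0) = mex{} = 0
g(1) = mex{} = 0
g(2) = mex{} = 0
g(3) = mex{} = 0
g(4) = mex{} = 0
g(5) = mex{0} = 1
g(6) = mex{0} = 1
g(7) = mex{0} = 1
g(8) = mex{0} = 1
g(9) = mex{0} = 1
So g(9) = 1.
By the Sprague-Grundy theorem, the Grundy value of a sum of independent games is the XOR of the component values.
Combined value = 3 ⊕ 1 = 2.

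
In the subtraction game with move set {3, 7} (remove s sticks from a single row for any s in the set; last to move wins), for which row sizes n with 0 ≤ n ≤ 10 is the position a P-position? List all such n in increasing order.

0, 1, 2, 6, 10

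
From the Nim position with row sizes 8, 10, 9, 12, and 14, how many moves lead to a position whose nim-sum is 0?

5

Nim-sum: 8 ⊕ 10 ⊕ 9 ⊕ 12 ⊕ 14 = 9.
The overall nim-sum is X = 9. A row of size p has a winning move iff p XOR X < p (reduce it to p XOR X).
  8: 8 XOR 9 = 1 < 8 — winning move (to 1).
  10: 10 XOR 9 = 3 < 10 — winning move (to 3).
  9: 9 XOR 9 = 0 < 9 — winning move (to 0).
  12: 12 XOR 9 = 5 < 12 — winning move (to 5).
  14: 14 XOR 9 = 7 < 14 — winning move (to 7).
That gives 5 winning moves.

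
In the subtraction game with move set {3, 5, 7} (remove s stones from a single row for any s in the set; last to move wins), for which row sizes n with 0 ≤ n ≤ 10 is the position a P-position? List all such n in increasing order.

0, 1, 2, 10

Build the Grundy sequence with g(k) = mex{g(k−s) : s ∈ {3, 5, 7}, s ≤ k}:
g(0) = mex{} = 0
g(1) = mex{} = 0
g(2) = mex{} = 0
g(3) = mex{0} = 1
g(4) = mex{0} = 1
g(5) = mex{0} = 1
g(6) = mex{0,1} = 2
g(7) = mex{0,1} = 2
g(8) = mex{0,1} = 2
g(9) = mex{0,1,2} = 3
g(10) = mex{1,2} = 0
The P-positions (g = 0) in 0..10 are 0, 1, 2, 10.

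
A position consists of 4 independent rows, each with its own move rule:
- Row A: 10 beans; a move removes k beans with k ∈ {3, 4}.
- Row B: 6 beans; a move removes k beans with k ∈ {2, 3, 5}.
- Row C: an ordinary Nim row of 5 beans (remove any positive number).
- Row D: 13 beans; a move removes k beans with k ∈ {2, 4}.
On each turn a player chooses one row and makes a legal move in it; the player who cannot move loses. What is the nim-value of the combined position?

7

Grundy values for row A (subtraction set {3, 4}):
g(0) = mex{} = 0
g(1) = mex{} = 0
g(2) = mex{} = 0
g(3) = mex{0} = 1
g(4) = mex{0} = 1
g(5) = mex{0} = 1
g(6) = mex{0,1} = 2
g(7) = mex{1} = 0
g(8) = mex{1} = 0
g(9) = mex{1,2} = 0
g(10) = mex{0,2} = 1
So g(10) = 1.
For row B, compute g(0), g(1), … with moves {2, 3, 5}:
k:     0  1  2  3  4  5  6
g(k):  0  0  1  1  2  2  3
So g(6) = 3.
Row C is a plain Nim row of size 5, so its Grundy value is 5.
Build the Grundy sequence for row D with g(k) = mex{g(k−s) : s ∈ {2, 4}, s ≤ k}:
k:     0  1  2  3  4  5  6  7  8  9 10 11 12 13
g(k):  0  0  1  1  2  2  0  0  1  1  2  2  0  0
So g(13) = 0.
By the Sprague-Grundy theorem, the Grundy value of a sum of independent games is the XOR of the component values.
Combined value = 1 XOR 3 XOR 5 XOR 0 = 7.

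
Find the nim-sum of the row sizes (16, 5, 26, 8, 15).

8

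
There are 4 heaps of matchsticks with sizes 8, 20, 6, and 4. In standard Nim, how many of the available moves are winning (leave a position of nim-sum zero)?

1

Compute the nim-sum pairwise:
8 XOR 20 = 28
28 XOR 6 = 26
26 XOR 4 = 30
The overall nim-sum is X = 30. A heap of size p has a winning move iff p XOR X < p (reduce it to p XOR X).
  8: 8 XOR 30 = 22 ≥ 8 — no move.
  20: 20 XOR 30 = 10 < 20 — winning move (to 10).
  6: 6 XOR 30 = 24 ≥ 6 — no move.
  4: 4 XOR 30 = 26 ≥ 4 — no move.
That gives 1 winning move.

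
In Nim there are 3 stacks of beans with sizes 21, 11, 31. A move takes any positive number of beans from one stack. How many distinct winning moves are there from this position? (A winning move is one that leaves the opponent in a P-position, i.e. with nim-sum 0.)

3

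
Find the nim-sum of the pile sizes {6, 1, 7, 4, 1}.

5

Compute the nim-sum pairwise:
6 ^ 1 = 7
7 ^ 7 = 0
0 ^ 4 = 4
4 ^ 1 = 5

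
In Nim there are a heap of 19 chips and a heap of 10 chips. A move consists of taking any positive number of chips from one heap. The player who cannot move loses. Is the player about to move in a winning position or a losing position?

Winning position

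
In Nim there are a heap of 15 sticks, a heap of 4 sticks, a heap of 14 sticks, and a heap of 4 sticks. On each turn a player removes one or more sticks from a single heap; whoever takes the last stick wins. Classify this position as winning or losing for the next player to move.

Winning position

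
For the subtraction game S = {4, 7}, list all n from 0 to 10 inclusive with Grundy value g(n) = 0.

0, 1, 2, 3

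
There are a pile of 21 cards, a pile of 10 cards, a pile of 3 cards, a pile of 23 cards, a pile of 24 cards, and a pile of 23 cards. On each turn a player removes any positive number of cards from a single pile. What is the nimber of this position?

4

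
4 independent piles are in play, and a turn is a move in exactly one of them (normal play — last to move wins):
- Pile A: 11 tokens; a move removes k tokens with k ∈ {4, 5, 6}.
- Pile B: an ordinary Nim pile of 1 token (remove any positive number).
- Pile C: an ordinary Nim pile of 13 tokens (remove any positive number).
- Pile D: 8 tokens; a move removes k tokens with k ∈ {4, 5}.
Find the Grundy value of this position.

Grundy values for pile A (subtraction set {4, 5, 6}):
k:     0  1  2  3  4  5  6  7  8  9 10 11
g(k):  0  0  0  0  1  1  1  1  2  2  0  0
So g(11) = 0.
Pile B is a plain Nim pile of size 1, so its Grundy value is 1.
Pile C is a plain Nim pile of size 13, so its Grundy value is 13.
Grundy values for pile D (subtraction set {4, 5}):
k:     0  1  2  3  4  5  6  7  8
g(k):  0  0  0  0  1  1  1  1  2
So g(8) = 2.
By the Sprague-Grundy theorem, the Grundy value of a sum of independent games is the XOR of the component values.
Combined value = 0 ⊕ 1 ⊕ 13 ⊕ 2 = 14.

14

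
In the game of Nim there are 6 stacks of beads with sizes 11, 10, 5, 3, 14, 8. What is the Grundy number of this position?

Write each in binary and XOR column by column:
  1011  (11)
  1010  (10)
  0101  (5)
  0011  (3)
  1110  (14)
  1000  (8)
  ----
  0001  (1)

1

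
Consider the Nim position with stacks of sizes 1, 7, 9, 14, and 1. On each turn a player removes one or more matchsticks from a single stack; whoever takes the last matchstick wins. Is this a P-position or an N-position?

Write each in binary and XOR column by column:
  0001  (1)
  0111  (7)
  1001  (9)
  1110  (14)
  0001  (1)
  ----
  0000  (0)
The nim-sum is 0, so this is a P-position: the player to move is in a losing position under optimal play.

P-position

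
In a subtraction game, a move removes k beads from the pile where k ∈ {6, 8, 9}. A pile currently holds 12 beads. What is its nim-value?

2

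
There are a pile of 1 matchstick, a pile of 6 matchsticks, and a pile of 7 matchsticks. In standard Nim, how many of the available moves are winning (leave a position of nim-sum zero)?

Bitwise XOR of the heap sizes:
  001  (1)
  110  (6)
  111  (7)
  ---
  000  (0)
The nim-sum is already 0, so every move leaves a nonzero nim-sum — there are no winning moves.

0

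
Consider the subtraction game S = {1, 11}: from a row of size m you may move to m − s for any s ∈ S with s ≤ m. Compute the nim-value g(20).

0

Compute g(0), g(1), … for moves {1, 11}:
k:     0  1  2  3  4  5  6  7  8  9 10 11 12 13 14 15 16 17 18 19 20
g(k):  0  1  0  1  0  1  0  1  0  1  0  1  0  1  0  1  0  1  0  1  0
So g(20) = 0.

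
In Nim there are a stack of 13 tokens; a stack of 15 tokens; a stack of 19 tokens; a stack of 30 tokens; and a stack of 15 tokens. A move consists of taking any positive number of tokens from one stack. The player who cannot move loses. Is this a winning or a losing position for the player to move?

Bitwise XOR of the heap sizes:
  01101  (13)
  01111  (15)
  10011  (19)
  11110  (30)
  01111  (15)
  -----
  00000  (0)
The nim-sum is 0, so this is a P-position: the player to move is in a losing position under optimal play.

Losing position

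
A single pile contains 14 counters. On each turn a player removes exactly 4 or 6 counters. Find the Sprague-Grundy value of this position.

1

Build the Grundy sequence with g(k) = mex{g(k−s) : s ∈ {4, 6}, s ≤ k}:
g(0) = mex{} = 0
g(1) = mex{} = 0
g(2) = mex{} = 0
g(3) = mex{} = 0
g(4) = mex{0} = 1
g(5) = mex{0} = 1
g(6) = mex{0} = 1
g(7) = mex{0} = 1
g(8) = mex{0,1} = 2
g(9) = mex{0,1} = 2
g(10) = mex{1} = 0
g(11) = mex{1} = 0
g(12) = mex{1,2} = 0
g(13) = mex{1,2} = 0
g(14) = mex{0,2} = 1
So g(14) = 1.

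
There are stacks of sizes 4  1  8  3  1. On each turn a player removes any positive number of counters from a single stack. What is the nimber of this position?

15

Nim-sum: 4 XOR 1 XOR 8 XOR 3 XOR 1 = 15.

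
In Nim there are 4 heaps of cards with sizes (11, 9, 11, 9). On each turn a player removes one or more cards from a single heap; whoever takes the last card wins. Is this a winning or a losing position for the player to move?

Losing position

Compute the nim-sum pairwise:
11 ^ 9 = 2
2 ^ 11 = 9
9 ^ 9 = 0
The nim-sum is 0, so this is a P-position: the player to move is in a losing position under optimal play.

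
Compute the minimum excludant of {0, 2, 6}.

0 is in the set but 1 is not, so the mex is 1.

1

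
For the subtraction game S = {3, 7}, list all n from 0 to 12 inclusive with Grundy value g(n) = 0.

0, 1, 2, 6, 10, 11, 12

Grundy values for subtraction set {3, 7}:
g(0) = mex{} = 0
g(1) = mex{} = 0
g(2) = mex{} = 0
g(3) = mex{0} = 1
g(4) = mex{0} = 1
g(5) = mex{0} = 1
g(6) = mex{1} = 0
g(7) = mex{0,1} = 2
g(8) = mex{0,1} = 2
g(9) = mex{0} = 1
g(10) = mex{1,2} = 0
g(11) = mex{1,2} = 0
g(12) = mex{1} = 0
The P-positions (g = 0) in 0..12 are 0, 1, 2, 6, 10, 11, 12.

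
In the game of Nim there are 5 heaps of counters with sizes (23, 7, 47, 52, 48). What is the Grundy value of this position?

Bitwise XOR of the heap sizes:
  010111  (23)
  000111  (7)
  101111  (47)
  110100  (52)
  110000  (48)
  ------
  111011  (59)

59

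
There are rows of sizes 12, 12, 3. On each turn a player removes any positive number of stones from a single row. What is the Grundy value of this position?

3

Nim-sum: 12 ⊕ 12 ⊕ 3 = 3.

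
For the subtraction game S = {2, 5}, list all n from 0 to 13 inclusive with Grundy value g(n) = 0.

0, 1, 4, 7, 8, 11

Build the Grundy sequence with g(k) = mex{g(k−s) : s ∈ {2, 5}, s ≤ k}:
g(0) = mex{} = 0
g(1) = mex{} = 0
g(2) = mex{0} = 1
g(3) = mex{0} = 1
g(4) = mex{1} = 0
g(5) = mex{0,1} = 2
g(6) = mex{0} = 1
g(7) = mex{1,2} = 0
g(8) = mex{1} = 0
g(9) = mex{0} = 1
g(10) = mex{0,2} = 1
g(11) = mex{1} = 0
g(12) = mex{0,1} = 2
g(13) = mex{0} = 1
The P-positions (g = 0) in 0..13 are 0, 1, 4, 7, 8, 11.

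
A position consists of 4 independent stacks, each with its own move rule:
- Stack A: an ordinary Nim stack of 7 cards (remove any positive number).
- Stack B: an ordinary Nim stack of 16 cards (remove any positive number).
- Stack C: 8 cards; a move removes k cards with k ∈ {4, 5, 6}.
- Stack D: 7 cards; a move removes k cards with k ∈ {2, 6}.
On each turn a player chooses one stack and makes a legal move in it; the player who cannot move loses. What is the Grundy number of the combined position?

20

Stack A is a plain Nim stack of size 7, so its Grundy value is 7.
Stack B is a plain Nim stack of size 16, so its Grundy value is 16.
Build the Grundy sequence for stack C with g(k) = mex{g(k−s) : s ∈ {4, 5, 6}, s ≤ k}:
k:     0  1  2  3  4  5  6  7  8
g(k):  0  0  0  0  1  1  1  1  2
So g(8) = 2.
Grundy values for stack D (subtraction set {2, 6}):
g(0) = mex{} = 0
g(1) = mex{} = 0
g(2) = mex{0} = 1
g(3) = mex{0} = 1
g(4) = mex{1} = 0
g(5) = mex{1} = 0
g(6) = mex{0} = 1
g(7) = mex{0} = 1
So g(7) = 1.
By the Sprague-Grundy theorem, the Grundy value of a sum of independent games is the XOR of the component values.
Combined value = 7 ⊕ 16 ⊕ 2 ⊕ 1 = 20.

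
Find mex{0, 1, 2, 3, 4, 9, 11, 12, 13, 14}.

The values 0, 1, 2, 3, 4 are all present; 5 is the first non-negative integer missing from the set.

5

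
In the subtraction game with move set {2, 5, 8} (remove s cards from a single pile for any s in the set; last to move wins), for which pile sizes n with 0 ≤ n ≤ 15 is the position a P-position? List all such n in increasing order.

0, 1, 4, 7, 10, 11, 14

Build the Grundy sequence with g(k) = mex{g(k−s) : s ∈ {2, 5, 8}, s ≤ k}:
k:     0  1  2  3  4  5  6  7  8  9 10 11 12 13 14 15
g(k):  0  0  1  1  0  2  1  0  2  1  0  0  1  1  0  2
The P-positions (g = 0) in 0..15 are 0, 1, 4, 7, 10, 11, 14.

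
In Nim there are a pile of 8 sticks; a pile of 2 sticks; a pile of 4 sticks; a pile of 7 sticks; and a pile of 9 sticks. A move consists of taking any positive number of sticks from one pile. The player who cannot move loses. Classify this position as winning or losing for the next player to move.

Nim-sum: 8 ⊕ 2 ⊕ 4 ⊕ 7 ⊕ 9 = 0.
The nim-sum is 0, so this is a P-position: the player to move is in a losing position under optimal play.

Losing position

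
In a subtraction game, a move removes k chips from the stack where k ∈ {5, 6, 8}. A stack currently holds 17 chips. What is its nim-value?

0

Compute g(0), g(1), … for moves {5, 6, 8}:
k:     0  1  2  3  4  5  6  7  8  9 10 11 12 13 14 15 16 17
g(k):  0  0  0  0  0  1  1  1  1  1  2  2  2  0  0  0  0  0
So g(17) = 0.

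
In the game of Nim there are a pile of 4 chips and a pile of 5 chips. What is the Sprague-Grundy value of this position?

Nim-sum: 4 XOR 5 = 1.

1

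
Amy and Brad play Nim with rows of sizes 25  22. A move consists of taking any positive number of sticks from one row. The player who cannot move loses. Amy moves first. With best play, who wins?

Compute the nim-sum pairwise:
25 XOR 22 = 15
The nim-sum is 15 ≠ 0, so this is an N-position: the player to move can win; Amy has a winning move.

Amy wins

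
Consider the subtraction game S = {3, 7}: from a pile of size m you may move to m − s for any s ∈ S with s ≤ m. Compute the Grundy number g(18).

Grundy values for subtraction set {3, 7}:
k:     0  1  2  3  4  5  6  7  8  9 10 11 12 13 14 15 16 17 18
g(k):  0  0  0  1  1  1  0  2  2  1  0  0  0  1  1  1  0  2  2
So g(18) = 2.

2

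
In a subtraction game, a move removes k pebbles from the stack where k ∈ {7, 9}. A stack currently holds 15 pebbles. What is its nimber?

Build the Grundy sequence with g(k) = mex{g(k−s) : s ∈ {7, 9}, s ≤ k}:
k:     0  1  2  3  4  5  6  7  8  9 10 11 12 13 14 15
g(k):  0  0  0  0  0  0  0  1  1  1  1  1  1  1  2  2
So g(15) = 2.

2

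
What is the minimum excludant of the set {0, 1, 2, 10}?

The values 0, 1, 2 are all present; 3 is the first non-negative integer missing from the set.

3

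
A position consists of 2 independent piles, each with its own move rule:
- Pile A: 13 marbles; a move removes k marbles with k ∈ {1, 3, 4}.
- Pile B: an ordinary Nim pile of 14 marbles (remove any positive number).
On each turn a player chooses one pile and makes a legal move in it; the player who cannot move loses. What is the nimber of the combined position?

Build the Grundy sequence for pile A with g(k) = mex{g(k−s) : s ∈ {1, 3, 4}, s ≤ k}:
g(0) = mex{} = 0
g(1) = mex{0} = 1
g(2) = mex{1} = 0
g(3) = mex{0} = 1
g(4) = mex{0,1} = 2
g(5) = mex{0,1,2} = 3
g(6) = mex{0,1,3} = 2
g(7) = mex{1,2} = 0
g(8) = mex{0,2,3} = 1
g(9) = mex{1,2,3} = 0
g(10) = mex{0,2} = 1
g(11) = mex{0,1} = 2
g(12) = mex{0,1,2} = 3
g(13) = mex{0,1,3} = 2
So g(13) = 2.
Pile B is a plain Nim pile of size 14, so its Grundy value is 14.
By the Sprague-Grundy theorem, the Grundy value of a sum of independent games is the XOR of the component values.
Combined value = 2 ⊕ 14 = 12.

12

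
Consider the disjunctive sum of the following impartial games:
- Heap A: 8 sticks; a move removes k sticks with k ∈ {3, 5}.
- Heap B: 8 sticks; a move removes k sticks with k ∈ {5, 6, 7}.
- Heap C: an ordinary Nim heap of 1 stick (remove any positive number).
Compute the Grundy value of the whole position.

Build the Grundy sequence for heap A with g(k) = mex{g(k−s) : s ∈ {3, 5}, s ≤ k}:
k:     0  1  2  3  4  5  6  7  8
g(k):  0  0  0  1  1  1  2  2  0
So g(8) = 0.
Grundy values for heap B (subtraction set {5, 6, 7}):
k:     0  1  2  3  4  5  6  7  8
g(k):  0  0  0  0  0  1  1  1  1
So g(8) = 1.
Heap C is a plain Nim heap of size 1, so its Grundy value is 1.
By the Sprague-Grundy theorem, the Grundy value of a sum of independent games is the XOR of the component values.
Combined value = 0 ⊕ 1 ⊕ 1 = 0.

0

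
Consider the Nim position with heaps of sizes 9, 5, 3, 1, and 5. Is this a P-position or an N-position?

Bitwise XOR of the heap sizes:
  1001  (9)
  0101  (5)
  0011  (3)
  0001  (1)
  0101  (5)
  ----
  1011  (11)
The nim-sum is 11 ≠ 0, so this is an N-position: the player to move can win.

N-position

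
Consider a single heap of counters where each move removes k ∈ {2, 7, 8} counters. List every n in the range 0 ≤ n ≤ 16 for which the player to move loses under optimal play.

0, 1, 4, 5, 10, 14, 15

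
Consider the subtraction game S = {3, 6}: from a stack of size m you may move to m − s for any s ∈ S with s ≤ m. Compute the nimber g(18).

0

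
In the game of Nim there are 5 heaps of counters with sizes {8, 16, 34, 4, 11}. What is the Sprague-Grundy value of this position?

53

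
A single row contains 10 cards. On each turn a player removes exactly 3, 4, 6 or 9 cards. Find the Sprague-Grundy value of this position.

3

Compute g(0), g(1), … for moves {3, 4, 6, 9}:
k:     0  1  2  3  4  5  6  7  8  9 10
g(k):  0  0  0  1  1  1  2  2  2  3  3
So g(10) = 3.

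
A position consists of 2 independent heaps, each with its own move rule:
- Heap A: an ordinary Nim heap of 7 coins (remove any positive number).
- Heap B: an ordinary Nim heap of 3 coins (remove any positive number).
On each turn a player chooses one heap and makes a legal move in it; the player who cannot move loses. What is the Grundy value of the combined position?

4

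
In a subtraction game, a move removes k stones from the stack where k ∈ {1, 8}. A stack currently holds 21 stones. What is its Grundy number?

1

Build the Grundy sequence with g(k) = mex{g(k−s) : s ∈ {1, 8}, s ≤ k}:
k:     0  1  2  3  4  5  6  7  8  9 10 11 12 13 14 15 16 17 18 19 20 21
g(k):  0  1  0  1  0  1  0  1  2  0  1  0  1  0  1  0  1  2  0  1  0  1
So g(21) = 1.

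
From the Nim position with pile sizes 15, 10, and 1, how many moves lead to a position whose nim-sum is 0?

Bitwise XOR of the heap sizes:
  1111  (15)
  1010  (10)
  0001  (1)
  ----
  0100  (4)
The overall nim-sum is X = 4. A pile of size p has a winning move iff p XOR X < p (reduce it to p XOR X).
  15: 15 XOR 4 = 11 < 15 — winning move (to 11).
  10: 10 XOR 4 = 14 ≥ 10 — no move.
  1: 1 XOR 4 = 5 ≥ 1 — no move.
That gives 1 winning move.

1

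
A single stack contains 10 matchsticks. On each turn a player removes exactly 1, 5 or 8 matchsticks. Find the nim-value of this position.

2

Grundy values for subtraction set {1, 5, 8}:
k:     0  1  2  3  4  5  6  7  8  9 10
g(k):  0  1  0  1  0  1  0  1  2  3  2
So g(10) = 2.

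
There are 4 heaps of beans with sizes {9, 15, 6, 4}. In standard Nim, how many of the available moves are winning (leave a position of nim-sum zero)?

Compute the nim-sum pairwise:
9 XOR 15 = 6
6 XOR 6 = 0
0 XOR 4 = 4
The overall nim-sum is X = 4. A heap of size p has a winning move iff p XOR X < p (reduce it to p XOR X).
  9: 9 XOR 4 = 13 ≥ 9 — no move.
  15: 15 XOR 4 = 11 < 15 — winning move (to 11).
  6: 6 XOR 4 = 2 < 6 — winning move (to 2).
  4: 4 XOR 4 = 0 < 4 — winning move (to 0).
That gives 3 winning moves.

3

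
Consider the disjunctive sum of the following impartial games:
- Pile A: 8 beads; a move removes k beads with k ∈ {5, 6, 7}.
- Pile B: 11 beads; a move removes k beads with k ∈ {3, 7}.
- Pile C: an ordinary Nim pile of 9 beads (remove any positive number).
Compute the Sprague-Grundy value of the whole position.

Build the Grundy sequence for pile A with g(k) = mex{g(k−s) : s ∈ {5, 6, 7}, s ≤ k}:
g(0) = mex{} = 0
g(1) = mex{} = 0
g(2) = mex{} = 0
g(3) = mex{} = 0
g(4) = mex{} = 0
g(5) = mex{0} = 1
g(6) = mex{0} = 1
g(7) = mex{0} = 1
g(8) = mex{0} = 1
So g(8) = 1.
Grundy values for pile B (subtraction set {3, 7}):
k:     0  1  2  3  4  5  6  7  8  9 10 11
g(k):  0  0  0  1  1  1  0  2  2  1  0  0
So g(11) = 0.
Pile C is a plain Nim pile of size 9, so its Grundy value is 9.
The value of a disjunctive sum is the nim-sum of the parts.
Combined value = 1 XOR 0 XOR 9 = 8.

8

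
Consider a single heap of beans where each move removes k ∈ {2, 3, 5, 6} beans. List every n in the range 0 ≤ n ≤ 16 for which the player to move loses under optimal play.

0, 1, 8, 9, 16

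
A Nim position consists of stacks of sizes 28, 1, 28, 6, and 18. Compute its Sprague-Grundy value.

Compute the nim-sum pairwise:
28 XOR 1 = 29
29 XOR 28 = 1
1 XOR 6 = 7
7 XOR 18 = 21

21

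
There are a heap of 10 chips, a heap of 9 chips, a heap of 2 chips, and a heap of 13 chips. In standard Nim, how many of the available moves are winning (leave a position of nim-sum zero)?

3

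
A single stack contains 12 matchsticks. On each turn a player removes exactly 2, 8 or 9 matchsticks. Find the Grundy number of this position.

2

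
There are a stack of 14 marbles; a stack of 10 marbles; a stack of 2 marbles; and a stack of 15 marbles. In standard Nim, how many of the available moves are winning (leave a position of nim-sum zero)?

3

Nim-sum: 14 ^ 10 ^ 2 ^ 15 = 9.
The overall nim-sum is X = 9. A stack of size p has a winning move iff p XOR X < p (reduce it to p XOR X).
  14: 14 XOR 9 = 7 < 14 — winning move (to 7).
  10: 10 XOR 9 = 3 < 10 — winning move (to 3).
  2: 2 XOR 9 = 11 ≥ 2 — no move.
  15: 15 XOR 9 = 6 < 15 — winning move (to 6).
That gives 3 winning moves.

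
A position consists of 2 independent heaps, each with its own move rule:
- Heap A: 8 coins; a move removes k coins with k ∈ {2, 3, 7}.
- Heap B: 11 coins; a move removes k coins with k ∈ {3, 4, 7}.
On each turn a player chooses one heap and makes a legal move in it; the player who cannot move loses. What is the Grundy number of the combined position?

Grundy values for heap A (subtraction set {2, 3, 7}):
k:     0  1  2  3  4  5  6  7  8
g(k):  0  0  1  1  2  0  0  1  1
So g(8) = 1.
For heap B, compute g(0), g(1), … with moves {3, 4, 7}:
k:     0  1  2  3  4  5  6  7  8  9 10 11
g(k):  0  0  0  1  1  1  2  2  2  3  0  0
So g(11) = 0.
By the Sprague-Grundy theorem, the Grundy value of a sum of independent games is the XOR of the component values.
Combined value = 1 XOR 0 = 1.

1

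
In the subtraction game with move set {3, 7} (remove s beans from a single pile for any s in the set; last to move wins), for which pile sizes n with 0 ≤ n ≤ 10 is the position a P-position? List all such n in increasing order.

0, 1, 2, 6, 10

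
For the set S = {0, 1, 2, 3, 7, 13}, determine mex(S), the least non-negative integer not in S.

The values 0, 1, 2, 3 are all present; 4 is the first non-negative integer missing from the set.

4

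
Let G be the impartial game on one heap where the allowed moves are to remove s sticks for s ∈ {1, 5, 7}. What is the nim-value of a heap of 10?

Grundy values for subtraction set {1, 5, 7}:
k:     0  1  2  3  4  5  6  7  8  9 10
g(k):  0  1  0  1  0  1  0  1  0  1  0
So g(10) = 0.

0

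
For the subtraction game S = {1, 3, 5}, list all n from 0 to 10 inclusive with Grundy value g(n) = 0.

0, 2, 4, 6, 8, 10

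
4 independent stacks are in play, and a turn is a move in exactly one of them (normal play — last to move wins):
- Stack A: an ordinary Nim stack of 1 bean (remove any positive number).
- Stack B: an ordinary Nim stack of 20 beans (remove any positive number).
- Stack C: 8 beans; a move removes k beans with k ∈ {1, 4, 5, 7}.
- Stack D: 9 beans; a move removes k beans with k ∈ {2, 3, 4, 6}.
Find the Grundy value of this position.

21

Stack A is a plain Nim stack of size 1, so its Grundy value is 1.
Stack B is a plain Nim stack of size 20, so its Grundy value is 20.
Grundy values for stack C (subtraction set {1, 4, 5, 7}):
k:     0  1  2  3  4  5  6  7  8
g(k):  0  1  0  1  2  3  2  3  0
So g(8) = 0.
For stack D, compute g(0), g(1), … with moves {2, 3, 4, 6}:
k:     0  1  2  3  4  5  6  7  8  9
g(k):  0  0  1  1  2  2  3  3  0  0
So g(9) = 0.
The value of a disjunctive sum is the nim-sum of the parts.
Combined value = 1 ⊕ 20 ⊕ 0 ⊕ 0 = 21.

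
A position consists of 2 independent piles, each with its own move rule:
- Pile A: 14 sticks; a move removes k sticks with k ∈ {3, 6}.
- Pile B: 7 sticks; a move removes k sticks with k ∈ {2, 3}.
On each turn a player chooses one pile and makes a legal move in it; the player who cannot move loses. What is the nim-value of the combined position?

Build the Grundy sequence for pile A with g(k) = mex{g(k−s) : s ∈ {3, 6}, s ≤ k}:
g(0) = mex{} = 0
g(1) = mex{} = 0
g(2) = mex{} = 0
g(3) = mex{0} = 1
g(4) = mex{0} = 1
g(5) = mex{0} = 1
g(6) = mex{0,1} = 2
g(7) = mex{0,1} = 2
g(8) = mex{0,1} = 2
g(9) = mex{1,2} = 0
g(10) = mex{1,2} = 0
g(11) = mex{1,2} = 0
g(12) = mex{0,2} = 1
g(13) = mex{0,2} = 1
g(14) = mex{0,2} = 1
So g(14) = 1.
Build the Grundy sequence for pile B with g(k) = mex{g(k−s) : s ∈ {2, 3}, s ≤ k}:
g(0) = mex{} = 0
g(1) = mex{} = 0
g(2) = mex{0} = 1
g(3) = mex{0} = 1
g(4) = mex{0,1} = 2
g(5) = mex{1} = 0
g(6) = mex{1,2} = 0
g(7) = mex{0,2} = 1
So g(7) = 1.
By the Sprague-Grundy theorem, the Grundy value of a sum of independent games is the XOR of the component values.
Combined value = 1 XOR 1 = 0.

0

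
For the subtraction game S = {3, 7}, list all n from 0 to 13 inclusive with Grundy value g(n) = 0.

0, 1, 2, 6, 10, 11, 12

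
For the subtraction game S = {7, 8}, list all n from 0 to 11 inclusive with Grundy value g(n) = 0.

Compute g(0), g(1), … for moves {7, 8}:
g(0) = mex{} = 0
g(1) = mex{} = 0
g(2) = mex{} = 0
g(3) = mex{} = 0
g(4) = mex{} = 0
g(5) = mex{} = 0
g(6) = mex{} = 0
g(7) = mex{0} = 1
g(8) = mex{0} = 1
g(9) = mex{0} = 1
g(10) = mex{0} = 1
g(11) = mex{0} = 1
The P-positions (g = 0) in 0..11 are 0, 1, 2, 3, 4, 5, 6.

0, 1, 2, 3, 4, 5, 6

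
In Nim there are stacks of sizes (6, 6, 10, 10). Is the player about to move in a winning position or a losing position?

Losing position

In binary:
  0110  (6)
  0110  (6)
  1010  (10)
  1010  (10)
  ----
  0000  (0)
The nim-sum is 0, so this is a P-position: the player to move is in a losing position under optimal play.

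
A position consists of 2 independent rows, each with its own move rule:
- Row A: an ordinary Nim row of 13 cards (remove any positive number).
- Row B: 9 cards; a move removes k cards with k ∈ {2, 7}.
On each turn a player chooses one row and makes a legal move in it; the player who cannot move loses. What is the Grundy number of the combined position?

Row A is a plain Nim row of size 13, so its Grundy value is 13.
For row B, compute g(0), g(1), … with moves {2, 7}:
k:     0  1  2  3  4  5  6  7  8  9
g(k):  0  0  1  1  0  0  1  1  2  0
So g(9) = 0.
The value of a disjunctive sum is the nim-sum of the parts.
Combined value = 13 ⊕ 0 = 13.

13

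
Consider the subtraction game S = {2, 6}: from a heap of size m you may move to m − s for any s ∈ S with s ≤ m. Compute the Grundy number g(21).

Grundy values for subtraction set {2, 6}:
k:     0  1  2  3  4  5  6  7  8  9 10 11 12 13 14 15 16 17 18 19 20 21
g(k):  0  0  1  1  0  0  1  1  0  0  1  1  0  0  1  1  0  0  1  1  0  0
So g(21) = 0.

0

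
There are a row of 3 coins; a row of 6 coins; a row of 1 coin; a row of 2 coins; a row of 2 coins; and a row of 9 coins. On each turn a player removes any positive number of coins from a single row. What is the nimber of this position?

13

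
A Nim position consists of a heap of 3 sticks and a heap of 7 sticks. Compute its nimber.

In binary:
  011  (3)
  111  (7)
  ---
  100  (4)

4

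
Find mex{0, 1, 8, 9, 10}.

The values 0, 1 are all present; 2 is the first non-negative integer missing from the set.

2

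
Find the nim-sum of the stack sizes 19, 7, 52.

32

Nim-sum: 19 ^ 7 ^ 52 = 32.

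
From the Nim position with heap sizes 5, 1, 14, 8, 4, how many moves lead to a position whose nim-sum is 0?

Nim-sum: 5 ⊕ 1 ⊕ 14 ⊕ 8 ⊕ 4 = 6.
The overall nim-sum is X = 6. A heap of size p has a winning move iff p XOR X < p (reduce it to p XOR X).
  5: 5 XOR 6 = 3 < 5 — winning move (to 3).
  1: 1 XOR 6 = 7 ≥ 1 — no move.
  14: 14 XOR 6 = 8 < 14 — winning move (to 8).
  8: 8 XOR 6 = 14 ≥ 8 — no move.
  4: 4 XOR 6 = 2 < 4 — winning move (to 2).
That gives 3 winning moves.

3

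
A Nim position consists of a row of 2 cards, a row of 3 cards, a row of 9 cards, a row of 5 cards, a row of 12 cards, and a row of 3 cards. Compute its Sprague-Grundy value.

Nim-sum: 2 ^ 3 ^ 9 ^ 5 ^ 12 ^ 3 = 2.

2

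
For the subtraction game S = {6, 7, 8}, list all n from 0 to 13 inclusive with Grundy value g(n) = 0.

0, 1, 2, 3, 4, 5

Build the Grundy sequence with g(k) = mex{g(k−s) : s ∈ {6, 7, 8}, s ≤ k}:
k:     0  1  2  3  4  5  6  7  8  9 10 11 12 13
g(k):  0  0  0  0  0  0  1  1  1  1  1  1  2  2
The P-positions (g = 0) in 0..13 are 0, 1, 2, 3, 4, 5.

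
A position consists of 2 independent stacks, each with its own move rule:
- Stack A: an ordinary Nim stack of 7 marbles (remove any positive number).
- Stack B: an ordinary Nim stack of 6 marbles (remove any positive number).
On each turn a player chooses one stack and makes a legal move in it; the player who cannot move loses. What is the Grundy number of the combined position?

Stack A is a plain Nim stack of size 7, so its Grundy value is 7.
Stack B is a plain Nim stack of size 6, so its Grundy value is 6.
By the Sprague-Grundy theorem, the Grundy value of a sum of independent games is the XOR of the component values.
Combined value = 7 XOR 6 = 1.

1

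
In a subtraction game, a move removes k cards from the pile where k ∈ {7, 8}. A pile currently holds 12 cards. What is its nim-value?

Grundy values for subtraction set {7, 8}:
g(0) = mex{} = 0
g(1) = mex{} = 0
g(2) = mex{} = 0
g(3) = mex{} = 0
g(4) = mex{} = 0
g(5) = mex{} = 0
g(6) = mex{} = 0
g(7) = mex{0} = 1
g(8) = mex{0} = 1
g(9) = mex{0} = 1
g(10) = mex{0} = 1
g(11) = mex{0} = 1
g(12) = mex{0} = 1
So g(12) = 1.

1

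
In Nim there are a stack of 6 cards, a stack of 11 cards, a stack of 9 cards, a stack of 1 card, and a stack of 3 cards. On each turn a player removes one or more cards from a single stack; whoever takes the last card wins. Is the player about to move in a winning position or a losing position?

Compute the nim-sum pairwise:
6 ^ 11 = 13
13 ^ 9 = 4
4 ^ 1 = 5
5 ^ 3 = 6
The nim-sum is 6 ≠ 0, so this is an N-position: the player to move can win.

Winning position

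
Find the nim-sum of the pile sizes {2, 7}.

5

Compute the nim-sum pairwise:
2 XOR 7 = 5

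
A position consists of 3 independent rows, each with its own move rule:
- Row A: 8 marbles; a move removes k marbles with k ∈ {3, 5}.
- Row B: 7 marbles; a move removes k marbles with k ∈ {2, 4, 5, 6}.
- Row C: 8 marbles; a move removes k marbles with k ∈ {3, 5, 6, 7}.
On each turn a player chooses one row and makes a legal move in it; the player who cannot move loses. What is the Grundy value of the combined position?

1

Build the Grundy sequence for row A with g(k) = mex{g(k−s) : s ∈ {3, 5}, s ≤ k}:
g(0) = mex{} = 0
g(1) = mex{} = 0
g(2) = mex{} = 0
g(3) = mex{0} = 1
g(4) = mex{0} = 1
g(5) = mex{0} = 1
g(6) = mex{0,1} = 2
g(7) = mex{0,1} = 2
g(8) = mex{1} = 0
So g(8) = 0.
Grundy values for row B (subtraction set {2, 4, 5, 6}):
g(0) = mex{} = 0
g(1) = mex{} = 0
g(2) = mex{0} = 1
g(3) = mex{0} = 1
g(4) = mex{0,1} = 2
g(5) = mex{0,1} = 2
g(6) = mex{0,1,2} = 3
g(7) = mex{0,1,2} = 3
So g(7) = 3.
For row C, compute g(0), g(1), … with moves {3, 5, 6, 7}:
k:     0  1  2  3  4  5  6  7  8
g(k):  0  0  0  1  1  1  2  2  2
So g(8) = 2.
By the Sprague-Grundy theorem, the Grundy value of a sum of independent games is the XOR of the component values.
Combined value = 0 ⊕ 3 ⊕ 2 = 1.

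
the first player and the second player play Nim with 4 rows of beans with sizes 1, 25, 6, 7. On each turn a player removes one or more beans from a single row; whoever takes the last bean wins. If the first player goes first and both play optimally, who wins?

the first player wins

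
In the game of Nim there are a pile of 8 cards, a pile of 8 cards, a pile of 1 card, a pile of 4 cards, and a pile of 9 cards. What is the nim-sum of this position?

12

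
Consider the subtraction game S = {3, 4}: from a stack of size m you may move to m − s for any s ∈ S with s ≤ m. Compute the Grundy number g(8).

Compute g(0), g(1), … for moves {3, 4}:
g(0) = mex{} = 0
g(1) = mex{} = 0
g(2) = mex{} = 0
g(3) = mex{0} = 1
g(4) = mex{0} = 1
g(5) = mex{0} = 1
g(6) = mex{0,1} = 2
g(7) = mex{1} = 0
g(8) = mex{1} = 0
So g(8) = 0.

0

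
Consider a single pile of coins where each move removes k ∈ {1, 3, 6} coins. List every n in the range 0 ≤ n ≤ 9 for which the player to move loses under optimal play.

0, 2, 4, 9

Grundy values for subtraction set {1, 3, 6}:
g(0) = mex{} = 0
g(1) = mex{0} = 1
g(2) = mex{1} = 0
g(3) = mex{0} = 1
g(4) = mex{1} = 0
g(5) = mex{0} = 1
g(6) = mex{0,1} = 2
g(7) = mex{0,1,2} = 3
g(8) = mex{0,1,3} = 2
g(9) = mex{1,2} = 0
The P-positions (g = 0) in 0..9 are 0, 2, 4, 9.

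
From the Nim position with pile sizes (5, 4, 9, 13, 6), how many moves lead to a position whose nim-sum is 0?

1

Bitwise XOR of the heap sizes:
  0101  (5)
  0100  (4)
  1001  (9)
  1101  (13)
  0110  (6)
  ----
  0011  (3)
The overall nim-sum is X = 3. A pile of size p has a winning move iff p XOR X < p (reduce it to p XOR X).
  5: 5 XOR 3 = 6 ≥ 5 — no move.
  4: 4 XOR 3 = 7 ≥ 4 — no move.
  9: 9 XOR 3 = 10 ≥ 9 — no move.
  13: 13 XOR 3 = 14 ≥ 13 — no move.
  6: 6 XOR 3 = 5 < 6 — winning move (to 5).
That gives 1 winning move.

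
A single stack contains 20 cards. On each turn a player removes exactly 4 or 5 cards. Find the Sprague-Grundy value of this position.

0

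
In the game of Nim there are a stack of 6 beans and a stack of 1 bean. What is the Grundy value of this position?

7

Compute the nim-sum pairwise:
6 XOR 1 = 7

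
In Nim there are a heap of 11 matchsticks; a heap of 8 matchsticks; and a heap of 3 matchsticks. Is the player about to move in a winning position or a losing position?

Nim-sum: 11 XOR 8 XOR 3 = 0.
The nim-sum is 0, so this is a P-position: the player to move is in a losing position under optimal play.

Losing position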